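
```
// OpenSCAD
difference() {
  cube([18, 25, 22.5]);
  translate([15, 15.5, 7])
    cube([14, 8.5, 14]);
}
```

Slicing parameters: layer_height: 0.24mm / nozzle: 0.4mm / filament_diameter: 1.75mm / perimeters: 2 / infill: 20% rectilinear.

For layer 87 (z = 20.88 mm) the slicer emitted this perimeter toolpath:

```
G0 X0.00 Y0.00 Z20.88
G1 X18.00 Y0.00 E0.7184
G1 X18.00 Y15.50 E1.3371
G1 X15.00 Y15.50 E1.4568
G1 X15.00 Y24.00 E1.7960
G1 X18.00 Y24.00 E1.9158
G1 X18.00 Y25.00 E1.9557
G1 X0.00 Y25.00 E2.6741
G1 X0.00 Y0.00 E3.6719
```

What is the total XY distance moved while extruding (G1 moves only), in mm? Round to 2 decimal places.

92.00 mm

Sum the Euclidean lengths of each G1 segment: total = 92.00 mm.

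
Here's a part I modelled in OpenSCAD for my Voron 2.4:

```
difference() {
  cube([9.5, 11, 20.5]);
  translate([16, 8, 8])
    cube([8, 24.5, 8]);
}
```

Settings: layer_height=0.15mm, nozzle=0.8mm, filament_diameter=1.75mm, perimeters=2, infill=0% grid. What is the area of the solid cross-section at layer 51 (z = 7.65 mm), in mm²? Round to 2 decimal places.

At z = 7.65 mm: the cube is present — its section is the full 9.5×11 rectangle (area 104.50 mm²); the cube at (16, 8) is not intersected at this z (z outside [8, 16]); After the difference (first − rest): none of the subtracted shapes is present at this height, so the 9.5×11 cube is unchanged — area = 104.50 mm². Overall, the cross-section is a single solid region. Net area = 104.50 mm².

104.50 mm²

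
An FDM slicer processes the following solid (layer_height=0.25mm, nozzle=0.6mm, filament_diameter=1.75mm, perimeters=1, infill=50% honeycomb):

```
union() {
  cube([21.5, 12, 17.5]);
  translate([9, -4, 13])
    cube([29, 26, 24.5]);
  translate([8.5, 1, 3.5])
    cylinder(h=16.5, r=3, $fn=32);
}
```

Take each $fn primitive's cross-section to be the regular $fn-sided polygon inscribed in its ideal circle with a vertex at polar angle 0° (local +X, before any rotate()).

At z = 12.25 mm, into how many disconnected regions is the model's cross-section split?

1

At z = 12.25 mm: the 21.5×12 cube contributes its full rectangle; the cube at (9, -4) is not intersected at this z (z outside [13, 37.5]); the cylinder at (8.5, 1): section is a regular 32-gon, circumradius r=3; Merging all regions: the regions partially overlap (shared area 19.91 mm²), so overlapping operands fuse into one piece — 1 connected region. The result has 1 disconnected region.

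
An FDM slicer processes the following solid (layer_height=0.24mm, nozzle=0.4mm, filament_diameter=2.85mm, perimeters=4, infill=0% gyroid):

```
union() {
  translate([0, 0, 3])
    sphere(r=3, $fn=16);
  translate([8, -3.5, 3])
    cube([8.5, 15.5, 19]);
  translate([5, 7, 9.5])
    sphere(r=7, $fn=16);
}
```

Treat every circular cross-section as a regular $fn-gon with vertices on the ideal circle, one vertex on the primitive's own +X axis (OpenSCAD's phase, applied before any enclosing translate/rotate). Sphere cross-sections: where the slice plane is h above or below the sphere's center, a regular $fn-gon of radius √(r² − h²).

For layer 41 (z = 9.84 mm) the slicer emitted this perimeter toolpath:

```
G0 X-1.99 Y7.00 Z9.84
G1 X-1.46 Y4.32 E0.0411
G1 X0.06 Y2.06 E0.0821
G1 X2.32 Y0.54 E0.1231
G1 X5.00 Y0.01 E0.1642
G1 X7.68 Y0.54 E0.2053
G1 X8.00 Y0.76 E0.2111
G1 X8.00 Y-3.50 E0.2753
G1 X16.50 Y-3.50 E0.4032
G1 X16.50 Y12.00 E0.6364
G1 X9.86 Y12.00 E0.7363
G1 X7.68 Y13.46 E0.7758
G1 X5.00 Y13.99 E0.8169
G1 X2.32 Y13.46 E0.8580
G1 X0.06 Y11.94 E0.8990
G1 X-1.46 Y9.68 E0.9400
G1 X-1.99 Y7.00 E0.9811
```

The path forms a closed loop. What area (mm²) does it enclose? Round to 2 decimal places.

247.83 mm²

Apply the shoelace formula to the sequence of (X, Y) vertices; enclosed area = 247.83 mm².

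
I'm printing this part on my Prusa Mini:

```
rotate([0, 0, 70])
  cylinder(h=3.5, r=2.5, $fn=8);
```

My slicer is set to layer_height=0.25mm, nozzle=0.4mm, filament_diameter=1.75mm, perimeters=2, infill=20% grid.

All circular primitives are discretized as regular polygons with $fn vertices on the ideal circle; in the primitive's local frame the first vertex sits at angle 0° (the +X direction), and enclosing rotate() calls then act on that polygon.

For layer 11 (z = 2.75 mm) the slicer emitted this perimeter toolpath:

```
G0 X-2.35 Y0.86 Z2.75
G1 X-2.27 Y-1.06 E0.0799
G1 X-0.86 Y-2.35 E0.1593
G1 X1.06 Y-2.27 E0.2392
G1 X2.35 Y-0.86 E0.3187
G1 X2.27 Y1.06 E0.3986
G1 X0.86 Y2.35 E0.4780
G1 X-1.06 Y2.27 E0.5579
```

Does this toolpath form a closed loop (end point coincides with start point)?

no

Start point (G0): (-2.35, 0.86). End point (last G1): the path does not return to the start — open.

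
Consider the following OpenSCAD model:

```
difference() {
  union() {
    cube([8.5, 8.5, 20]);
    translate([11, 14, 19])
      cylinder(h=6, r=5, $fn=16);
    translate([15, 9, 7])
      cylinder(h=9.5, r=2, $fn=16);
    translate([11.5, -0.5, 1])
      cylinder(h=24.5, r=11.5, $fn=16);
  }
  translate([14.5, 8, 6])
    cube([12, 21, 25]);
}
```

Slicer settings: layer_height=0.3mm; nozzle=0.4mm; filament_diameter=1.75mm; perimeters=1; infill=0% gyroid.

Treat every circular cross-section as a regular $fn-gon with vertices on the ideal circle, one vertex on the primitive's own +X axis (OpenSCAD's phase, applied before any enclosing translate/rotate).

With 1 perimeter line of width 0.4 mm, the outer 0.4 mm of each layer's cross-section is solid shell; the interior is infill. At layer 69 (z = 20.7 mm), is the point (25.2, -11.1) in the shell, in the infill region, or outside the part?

At z = 20.7 mm: the cube does not reach this height (z outside [0, 20]); the r=5 cylinder at (11, 14) gives a regular 16-gon of circumradius 5 (constant along its height); the cylinder at (15, 9) does not reach this height (z outside [7, 16.5]); the r=11.5 cylinder at (11.5, -0.5) gives a regular 16-gon of circumradius 11.5 (constant along its height); Merging all regions: the regions partially overlap (shared area 7.93 mm²), so overlapping operands fuse into one piece — 1 connected region; the cube at (14.5, 8) (footprint 12×21) is included at this height; After the difference (first − rest): starting from the result so far, the 12×21 cube at (14.5, 8) partially overlaps it — only the 13.44 mm² overlap (of its 252.00 mm²) is removed, clipping the outline — 1 connected region. Overall, the cross-section is a single solid region. The nearest boundary edge runs (22.12, -4.90)→(19.63, -8.63); distance from the point to it = 6.00 mm. The point is not inside any of the regions above, so it lies outside the cross-section (6.00 mm from the nearest boundary).

outside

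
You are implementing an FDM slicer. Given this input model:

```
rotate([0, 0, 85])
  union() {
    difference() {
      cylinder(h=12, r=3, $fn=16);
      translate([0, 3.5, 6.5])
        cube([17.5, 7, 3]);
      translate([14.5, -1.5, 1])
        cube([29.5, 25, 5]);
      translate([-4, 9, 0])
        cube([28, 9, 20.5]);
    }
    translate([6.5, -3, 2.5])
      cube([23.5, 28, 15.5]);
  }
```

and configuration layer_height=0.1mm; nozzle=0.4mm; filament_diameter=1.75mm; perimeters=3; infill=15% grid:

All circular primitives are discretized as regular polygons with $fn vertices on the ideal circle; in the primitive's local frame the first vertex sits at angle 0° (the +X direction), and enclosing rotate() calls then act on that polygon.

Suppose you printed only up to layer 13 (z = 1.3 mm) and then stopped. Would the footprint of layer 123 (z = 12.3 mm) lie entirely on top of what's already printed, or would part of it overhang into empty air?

Compare the two slices. At z = 1.3: the cylinder: section is a regular 16-gon, circumradius r=3 (area = (16/2)·3.000²·sin(360°/16) = 27.55 mm²); the cube at (0, 3.5) is absent (z outside [6.5, 9.5]); the cube at (14.5, -1.5) (footprint 29.5×25) is included at this height (area 737.50 mm²); the cube at (-4, 9) (footprint 28×9) is included at this height (area 252.00 mm²); Subtracting the remaining from the first: starting from the r=3 cylinder (27.55 mm²), the 29.5×25 cube at (14.5, -1.5) misses the remaining region (no effect); the 28×9 cube at (-4, 9) misses the remaining region (no effect) — area = 27.55 mm²; the cube at (6.5, -3) is absent (z outside [2.5, 18]); Combining (union): only the result so far is present, so the union is just that shape — area = 27.55 mm²; (rotated 85° about Z; rotation is an isometry so areas/perimeters/island counts are preserved). At z = 12.3: the cylinder is not intersected at this z (z outside [0, 12]); the cube at (0, 3.5) is absent (z outside [6.5, 9.5]); the cube at (14.5, -1.5) is absent (z outside [1, 6]); the cube at (-4, 9) is present — its section is the full 28×9 rectangle (area 252.00 mm²); Taking the first minus the rest: the first operand is absent here, so nothing remains; the cube at (6.5, -3) (footprint 23.5×28) is included at this height (area 658.00 mm²); Taking the union: only the 23.5×28 cube at (6.5, -3) is present, so the union is just that shape — area = 658.00 mm²; (whole slice rotated 85° about Z — lengths, areas and connectivity unchanged). Checking containment: at z = 12.3 the cross-section extends beyond the z = 1.3 cross-section by about 658.00 mm².

part overhangs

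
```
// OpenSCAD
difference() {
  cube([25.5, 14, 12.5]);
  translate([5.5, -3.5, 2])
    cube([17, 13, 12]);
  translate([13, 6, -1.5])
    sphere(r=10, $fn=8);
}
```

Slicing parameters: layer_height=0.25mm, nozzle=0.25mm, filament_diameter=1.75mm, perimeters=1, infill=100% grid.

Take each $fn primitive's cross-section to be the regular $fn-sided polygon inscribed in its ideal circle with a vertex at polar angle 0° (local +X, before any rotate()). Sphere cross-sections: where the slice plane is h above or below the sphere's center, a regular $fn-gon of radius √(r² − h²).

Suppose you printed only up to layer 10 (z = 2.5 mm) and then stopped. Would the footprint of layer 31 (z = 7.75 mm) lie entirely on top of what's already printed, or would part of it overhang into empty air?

part overhangs

Compare the two slices. At z = 2.5: the 25.5×14 cube contributes its full rectangle (area 357.00 mm²); the cube at (5.5, -3.5) is present — its section is the full 17×13 rectangle (area 221.00 mm²); the r=10 sphere at (13, 6) contributes a regular 8-gon of circumradius √(10²−4²) = 9.165 (area = (8/2)·9.165²·sin(360°/8) = 237.59 mm²); Subtracting the remaining from the first: starting from the 25.5×14 cube (357.00 mm²), the 17×13 cube at (5.5, -3.5) partially overlaps it — only the 161.50 mm² overlap (of its 221.00 mm²) is removed, clipping the outline; the r=10 sphere at (13, 6) partially overlaps it — only the 63.07 mm² overlap (of its 237.59 mm²) is removed, clipping the outline — area = 132.43 mm². At z = 7.75: the cube is present — its section is the full 25.5×14 rectangle (area 357.00 mm²); the cube at (5.5, -3.5) (footprint 17×13) is included at this height (area 221.00 mm²); the r=10 sphere at (13, 6) contributes a regular 8-gon of circumradius √(10²−9.25²) = 3.800 (area = (8/2)·3.800²·sin(360°/8) = 40.84 mm²); Subtracting the remaining from the first: starting from the 25.5×14 cube (357.00 mm²), the 17×13 cube at (5.5, -3.5) partially overlaps it — only the 161.50 mm² overlap (of its 221.00 mm²) is removed, clipping the outline; the r=10 sphere at (13, 6) partially overlaps it — only the 0.22 mm² overlap (of its 40.84 mm²) is removed, clipping the outline — area = 195.28 mm². Checking containment: at z = 7.75 the cross-section extends beyond the z = 2.5 cross-section by about 62.86 mm².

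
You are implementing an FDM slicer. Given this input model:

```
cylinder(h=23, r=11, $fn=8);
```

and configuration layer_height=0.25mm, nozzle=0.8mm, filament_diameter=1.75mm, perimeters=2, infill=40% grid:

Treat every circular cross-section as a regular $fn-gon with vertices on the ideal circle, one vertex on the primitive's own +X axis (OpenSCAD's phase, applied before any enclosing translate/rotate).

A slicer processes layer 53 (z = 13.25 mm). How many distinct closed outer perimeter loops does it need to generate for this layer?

At z = 13.25 mm: the r=11 cylinder contributes a regular 8-gon of circumradius 11. The result has 1 disconnected region.

1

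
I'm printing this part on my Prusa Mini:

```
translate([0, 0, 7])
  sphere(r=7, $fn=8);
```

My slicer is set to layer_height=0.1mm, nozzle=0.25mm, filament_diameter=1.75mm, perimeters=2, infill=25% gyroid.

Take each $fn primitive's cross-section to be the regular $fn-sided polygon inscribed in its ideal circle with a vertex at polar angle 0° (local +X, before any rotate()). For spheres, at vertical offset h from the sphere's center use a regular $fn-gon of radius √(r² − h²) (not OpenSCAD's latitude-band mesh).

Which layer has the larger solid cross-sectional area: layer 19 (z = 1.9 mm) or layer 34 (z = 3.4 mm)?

layer 34 (z = 3.4 mm)

Layer 19 (z = 1.9): the r=7 sphere slices to a regular 8-gon of circumradius 4.795 (√(r²−h²) with h=5.1 from center) (area = (8/2)·4.795²·sin(360°/8) = 65.03 mm²). So its area = 65.03 mm². Layer 34 (z = 3.4): the r=7 sphere slices to a regular 8-gon of circumradius 6.003 (√(r²−h²) with h=3.6 from center) (area = (8/2)·6.003²·sin(360°/8) = 101.94 mm²). So its area = 101.94 mm². Layer 34 is larger (101.94 vs 65.03 mm²).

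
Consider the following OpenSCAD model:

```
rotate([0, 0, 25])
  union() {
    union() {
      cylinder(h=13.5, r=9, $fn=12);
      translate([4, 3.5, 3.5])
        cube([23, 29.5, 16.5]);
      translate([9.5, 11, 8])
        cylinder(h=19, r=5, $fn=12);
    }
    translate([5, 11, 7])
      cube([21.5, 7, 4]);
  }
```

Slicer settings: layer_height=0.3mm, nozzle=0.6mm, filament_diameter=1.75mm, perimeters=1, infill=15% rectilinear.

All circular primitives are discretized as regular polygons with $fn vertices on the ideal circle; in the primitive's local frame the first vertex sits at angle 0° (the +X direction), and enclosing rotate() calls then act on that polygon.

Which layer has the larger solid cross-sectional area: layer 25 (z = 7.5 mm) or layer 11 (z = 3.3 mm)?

layer 25 (z = 7.5 mm)

Layer 25 (z = 7.5): the cylinder: section is a regular 12-gon, circumradius r=9 (area = (12/2)·9.000²·sin(360°/12) = 243.00 mm²); the cube at (4, 3.5) is present — its section is the full 23×29.5 rectangle (area 678.50 mm²); the cylinder at (9.5, 11) is not intersected at this z (z outside [8, 27]); Taking the union: the regions partially overlap — summed areas 921.50 mm² minus the doubly-counted overlap 11.03 mm² gives 910.47 mm² — area = 910.47 mm²; the cube at (5, 11) is present — its section is the full 21.5×7 rectangle (area 150.50 mm²); Combining (union): the 21.5×7 cube at (5, 11) lies entirely inside that combined region, so the union is just that combined region — area = 910.47 mm²; (whole slice rotated 25° about Z — lengths, areas and connectivity unchanged). So its area = 910.47 mm². Layer 11 (z = 3.3): the r=9 cylinder gives a regular 12-gon of circumradius 9 (constant along its height) (area = (12/2)·9.000²·sin(360°/12) = 243.00 mm²); the cube at (4, 3.5) is not intersected at this z (z outside [3.5, 20]); the cylinder at (9.5, 11) does not reach this height (z outside [8, 27]); Taking the union: only the r=9 cylinder is present, so the union is just that shape — area = 243.00 mm²; the cube at (5, 11) is absent (z outside [7, 11]); Taking the union: only that combined region is present, so the union is just that shape — area = 243.00 mm²; (whole slice rotated 25° about Z — lengths, areas and connectivity unchanged). So its area = 243.00 mm². Layer 25 is larger (910.47 vs 243.00 mm²).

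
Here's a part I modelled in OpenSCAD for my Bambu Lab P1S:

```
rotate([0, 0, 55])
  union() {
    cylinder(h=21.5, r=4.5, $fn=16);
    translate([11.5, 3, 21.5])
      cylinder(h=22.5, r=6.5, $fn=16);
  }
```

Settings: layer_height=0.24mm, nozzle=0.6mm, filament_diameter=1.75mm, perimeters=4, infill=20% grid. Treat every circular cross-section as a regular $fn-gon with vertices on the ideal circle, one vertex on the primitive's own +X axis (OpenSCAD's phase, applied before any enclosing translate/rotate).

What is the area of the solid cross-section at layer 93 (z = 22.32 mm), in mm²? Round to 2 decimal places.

129.35 mm²

At z = 22.32 mm: the cylinder is not intersected at this z (z outside [0, 21.5]); the cylinder at (11.5, 3): section is a regular 16-gon, circumradius r=6.5 (area = (16/2)·6.500²·sin(360°/16) = 129.35 mm²); Combining (union): only the r=6.5 cylinder at (11.5, 3) is present, so the union is just that shape — area = 129.35 mm²; (rotated 55° about Z; rotation is an isometry so areas/perimeters/island counts are preserved). Overall, the cross-section is a single solid region. Net area = 129.35 mm².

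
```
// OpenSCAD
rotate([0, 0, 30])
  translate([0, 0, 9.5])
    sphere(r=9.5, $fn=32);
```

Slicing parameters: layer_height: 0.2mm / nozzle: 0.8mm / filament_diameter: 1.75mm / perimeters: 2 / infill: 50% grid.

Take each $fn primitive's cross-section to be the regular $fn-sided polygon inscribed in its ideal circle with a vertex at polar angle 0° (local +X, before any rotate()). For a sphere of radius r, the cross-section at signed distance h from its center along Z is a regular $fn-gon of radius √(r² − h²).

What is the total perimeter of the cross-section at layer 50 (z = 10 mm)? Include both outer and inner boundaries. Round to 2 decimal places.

59.51 mm

At z = 10 mm: the r=9.5 sphere contributes a regular 32-gon of circumradius √(9.5²−0.5²) = 9.487 (perimeter = 2·32·9.487·sin(180°/32) = 59.51 mm); (whole slice rotated 30° about Z — lengths, areas and connectivity unchanged). Overall, the cross-section is a single solid region. Total boundary length (outer) = 59.51 mm.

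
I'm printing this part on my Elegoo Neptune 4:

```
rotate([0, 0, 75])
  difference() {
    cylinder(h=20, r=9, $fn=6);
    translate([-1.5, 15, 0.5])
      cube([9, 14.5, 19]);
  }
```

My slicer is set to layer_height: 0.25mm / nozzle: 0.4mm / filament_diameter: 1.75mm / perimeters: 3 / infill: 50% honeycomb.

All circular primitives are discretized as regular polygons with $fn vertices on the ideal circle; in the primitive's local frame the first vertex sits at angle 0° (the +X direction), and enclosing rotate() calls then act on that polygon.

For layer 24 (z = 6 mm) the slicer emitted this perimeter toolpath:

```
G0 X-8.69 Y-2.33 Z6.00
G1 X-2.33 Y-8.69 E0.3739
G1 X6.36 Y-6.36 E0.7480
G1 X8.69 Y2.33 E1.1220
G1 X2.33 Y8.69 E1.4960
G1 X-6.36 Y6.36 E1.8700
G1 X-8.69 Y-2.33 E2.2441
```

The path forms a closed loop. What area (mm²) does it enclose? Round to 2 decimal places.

210.26 mm²

Apply the shoelace formula to the sequence of (X, Y) vertices; enclosed area = 210.26 mm².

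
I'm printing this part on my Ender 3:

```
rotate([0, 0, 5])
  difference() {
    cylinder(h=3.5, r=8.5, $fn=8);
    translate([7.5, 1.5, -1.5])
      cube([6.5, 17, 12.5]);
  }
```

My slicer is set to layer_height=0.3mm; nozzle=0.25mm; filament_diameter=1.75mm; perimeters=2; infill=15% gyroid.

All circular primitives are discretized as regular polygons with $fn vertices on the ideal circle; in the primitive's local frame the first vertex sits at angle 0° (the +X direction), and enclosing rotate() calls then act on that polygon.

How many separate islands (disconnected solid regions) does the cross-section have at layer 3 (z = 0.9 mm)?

1

At z = 0.9 mm: the cylinder: section is a regular 8-gon, circumradius r=8.5; the 6.5×17 cube at (7.5, 1.5) contributes its full rectangle; After the difference (first − rest): starting from the r=8.5 cylinder, the 6.5×17 cube at (7.5, 1.5) partially overlaps it — only the 0.17 mm² overlap (of its 110.50 mm²) is removed, clipping the outline — 1 connected region; (rotated 5° about Z; rotation is an isometry so areas/perimeters/island counts are preserved). Overall, the cross-section is a single solid region. Island count = 1.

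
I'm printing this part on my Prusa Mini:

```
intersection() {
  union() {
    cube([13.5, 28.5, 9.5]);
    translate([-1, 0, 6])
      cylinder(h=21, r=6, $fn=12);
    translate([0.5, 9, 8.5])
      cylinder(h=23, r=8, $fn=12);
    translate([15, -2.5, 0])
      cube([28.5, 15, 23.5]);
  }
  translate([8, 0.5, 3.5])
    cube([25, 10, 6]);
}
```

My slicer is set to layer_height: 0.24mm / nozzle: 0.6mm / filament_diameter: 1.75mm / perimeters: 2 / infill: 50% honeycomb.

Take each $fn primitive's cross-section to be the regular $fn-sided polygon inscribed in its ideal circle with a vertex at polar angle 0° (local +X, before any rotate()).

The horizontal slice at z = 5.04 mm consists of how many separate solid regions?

2

At z = 5.04 mm: the cube is present — its section is the full 13.5×28.5 rectangle; the cylinder at (-1, 0) is not intersected at this z (z outside [6, 27]); the cylinder at (0.5, 9) is absent (z outside [8.5, 31.5]); the 28.5×15 cube at (15, -2.5) contributes its full rectangle; Merging all regions: the 2 present regions are separate (no shared area or edge), so areas and boundary lengths simply add and each stays a separate island — 2 connected regions; the cube at (8, 0.5) is present — its section is the full 25×10 rectangle; Keeping only the common overlap: the 25×10 cube at (8, 0.5) partially overlaps that combined region; clipping to the common part keeps 235.00 mm² — 2 connected regions. The result has 2 disconnected regions.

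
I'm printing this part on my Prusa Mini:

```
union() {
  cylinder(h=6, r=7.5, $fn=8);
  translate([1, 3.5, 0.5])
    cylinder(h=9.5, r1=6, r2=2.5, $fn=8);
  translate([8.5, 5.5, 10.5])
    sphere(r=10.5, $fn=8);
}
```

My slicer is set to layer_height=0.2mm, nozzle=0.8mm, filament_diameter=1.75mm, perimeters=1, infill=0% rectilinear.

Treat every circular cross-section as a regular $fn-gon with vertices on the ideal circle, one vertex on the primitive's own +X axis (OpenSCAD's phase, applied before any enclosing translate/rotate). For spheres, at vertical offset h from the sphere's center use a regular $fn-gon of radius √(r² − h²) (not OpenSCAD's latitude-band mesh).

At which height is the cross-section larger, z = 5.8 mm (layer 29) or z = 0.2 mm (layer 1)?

Layer 29 (z = 5.8): the r=7.5 cylinder gives a regular 8-gon of circumradius 7.5 (constant along its height) (area = (8/2)·7.500²·sin(360°/8) = 159.10 mm²); the cone at (1, 3.5): at t=0.558 of its height the radius interpolates to r₁+(r₂−r₁)t = 4.047, giving a regular 8-gon of that circumradius (area = (8/2)·4.047²·sin(360°/8) = 46.33 mm²); the sphere at (8.5, 5.5): section is a regular 8-gon, circumradius = √(r²−h²) = √(10.5²−4.7²) = 9.389 (area = (8/2)·9.389²·sin(360°/8) = 249.35 mm²); Combining (union): the regions partially overlap — summed areas 454.79 mm² minus the doubly-counted overlap 96.83 mm² gives 357.96 mm² — area = 357.96 mm². So its area = 357.96 mm². Layer 1 (z = 0.2): the r=7.5 cylinder gives a regular 8-gon of circumradius 7.5 (constant along its height) (area = (8/2)·7.500²·sin(360°/8) = 159.10 mm²); the cone at (1, 3.5) does not reach this height (z outside [0.5, 10]); the r=10.5 sphere at (8.5, 5.5) slices to a regular 8-gon of circumradius 2.040 (√(r²−h²) with h=10.3 from center) (area = (8/2)·2.040²·sin(360°/8) = 11.77 mm²); Taking the union: the 2 present regions are separate (no shared area or edge), so areas and boundary lengths simply add and each stays a separate island — area = 170.87 mm². So its area = 170.87 mm². Layer 29 is larger (357.96 vs 170.87 mm²).

layer 29 (z = 5.8 mm)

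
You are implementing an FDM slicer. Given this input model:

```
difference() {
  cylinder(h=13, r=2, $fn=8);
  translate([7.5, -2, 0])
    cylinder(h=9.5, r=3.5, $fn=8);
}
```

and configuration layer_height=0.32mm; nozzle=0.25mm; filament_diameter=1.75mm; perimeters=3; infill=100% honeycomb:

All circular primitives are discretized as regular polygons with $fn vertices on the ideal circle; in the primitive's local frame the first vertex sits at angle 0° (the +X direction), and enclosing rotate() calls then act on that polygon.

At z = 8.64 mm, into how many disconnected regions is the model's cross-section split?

1

At z = 8.64 mm: the cylinder: section is a regular 8-gon, circumradius r=2; the r=3.5 cylinder at (7.5, -2) contributes a regular 8-gon of circumradius 3.5; Taking the first minus the rest: starting from the r=2 cylinder, the r=3.5 cylinder at (7.5, -2) misses the remaining region (no effect) — 1 connected region. The result has 1 disconnected region.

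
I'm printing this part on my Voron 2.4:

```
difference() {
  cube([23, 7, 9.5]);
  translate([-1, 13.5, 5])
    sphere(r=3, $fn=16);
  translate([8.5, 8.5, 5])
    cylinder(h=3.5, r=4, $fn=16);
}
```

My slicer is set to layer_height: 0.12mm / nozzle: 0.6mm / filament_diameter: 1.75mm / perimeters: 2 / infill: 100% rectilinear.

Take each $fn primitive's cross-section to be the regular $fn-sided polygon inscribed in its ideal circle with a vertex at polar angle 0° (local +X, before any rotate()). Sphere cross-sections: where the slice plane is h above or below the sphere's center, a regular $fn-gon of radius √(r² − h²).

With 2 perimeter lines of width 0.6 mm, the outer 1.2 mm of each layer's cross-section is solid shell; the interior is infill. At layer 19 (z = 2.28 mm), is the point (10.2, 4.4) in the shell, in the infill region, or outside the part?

infill

At z = 2.28 mm: the 23×7 cube contributes its full rectangle; the sphere at (-1, 13.5): section is a regular 16-gon, circumradius = √(r²−h²) = √(3²−2.72²) = 1.266; the cylinder at (8.5, 8.5) is not intersected at this z (z outside [5, 8.5]); After the difference (first − rest): starting from the 23×7 cube, the r=3 sphere at (-1, 13.5) misses the remaining region (no effect) — 1 connected region. Overall, the cross-section is a single solid region. The nearest boundary edge runs (0.00, 7.00)→(23.00, 7.00); distance from the point to it = 2.60 mm. The point is inside the cross-section and 2.60 mm from the nearest boundary — more than the 1.2 mm shell width (2 × 0.6), so it's in the infill interior.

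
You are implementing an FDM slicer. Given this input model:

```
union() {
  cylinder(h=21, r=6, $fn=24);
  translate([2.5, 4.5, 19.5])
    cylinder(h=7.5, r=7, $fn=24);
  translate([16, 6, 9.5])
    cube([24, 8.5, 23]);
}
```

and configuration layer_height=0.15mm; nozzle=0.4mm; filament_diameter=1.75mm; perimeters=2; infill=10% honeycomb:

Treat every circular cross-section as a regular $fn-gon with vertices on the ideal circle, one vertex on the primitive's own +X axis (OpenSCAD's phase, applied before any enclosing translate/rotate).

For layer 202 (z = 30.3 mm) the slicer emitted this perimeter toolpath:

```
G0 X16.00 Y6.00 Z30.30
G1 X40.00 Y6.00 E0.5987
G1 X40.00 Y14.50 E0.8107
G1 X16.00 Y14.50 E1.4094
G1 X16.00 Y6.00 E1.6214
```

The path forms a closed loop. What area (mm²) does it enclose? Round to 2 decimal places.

Apply the shoelace formula to the sequence of (X, Y) vertices; enclosed area = 204.00 mm².

204.00 mm²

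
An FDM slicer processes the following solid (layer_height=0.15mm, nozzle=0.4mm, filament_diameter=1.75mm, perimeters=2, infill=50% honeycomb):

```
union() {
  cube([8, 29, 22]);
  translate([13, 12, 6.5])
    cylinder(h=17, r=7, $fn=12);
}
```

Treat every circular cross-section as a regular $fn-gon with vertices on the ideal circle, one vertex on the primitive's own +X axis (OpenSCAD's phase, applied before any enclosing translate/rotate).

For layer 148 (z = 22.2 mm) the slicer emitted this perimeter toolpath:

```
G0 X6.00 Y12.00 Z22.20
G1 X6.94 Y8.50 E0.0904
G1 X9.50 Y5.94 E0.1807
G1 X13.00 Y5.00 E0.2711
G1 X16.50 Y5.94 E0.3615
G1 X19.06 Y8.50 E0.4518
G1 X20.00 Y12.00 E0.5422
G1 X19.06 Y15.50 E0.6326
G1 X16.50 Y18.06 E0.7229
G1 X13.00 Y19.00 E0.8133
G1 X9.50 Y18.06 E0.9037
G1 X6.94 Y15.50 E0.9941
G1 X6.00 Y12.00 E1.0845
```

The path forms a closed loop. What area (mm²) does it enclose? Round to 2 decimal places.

Apply the shoelace formula to the sequence of (X, Y) vertices; enclosed area = 146.95 mm².

146.95 mm²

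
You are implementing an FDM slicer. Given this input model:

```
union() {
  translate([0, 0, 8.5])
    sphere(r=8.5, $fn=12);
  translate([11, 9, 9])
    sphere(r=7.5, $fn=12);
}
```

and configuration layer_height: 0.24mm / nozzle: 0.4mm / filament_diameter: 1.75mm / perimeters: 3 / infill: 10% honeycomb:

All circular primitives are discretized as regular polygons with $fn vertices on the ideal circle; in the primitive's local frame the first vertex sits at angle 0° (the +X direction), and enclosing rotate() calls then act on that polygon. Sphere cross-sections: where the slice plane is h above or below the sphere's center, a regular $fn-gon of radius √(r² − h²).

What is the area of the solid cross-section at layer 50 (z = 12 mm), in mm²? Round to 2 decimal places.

321.75 mm²

At z = 12 mm: the r=8.5 sphere slices to a regular 12-gon of circumradius 7.746 (√(r²−h²) with h=3.5 from center) (area = (12/2)·7.746²·sin(360°/12) = 180.00 mm²); the r=7.5 sphere at (11, 9) slices to a regular 12-gon of circumradius 6.874 (√(r²−h²) with h=3 from center) (area = (12/2)·6.874²·sin(360°/12) = 141.75 mm²); Combining (union): the 2 present regions are separate (no shared area or edge), so areas and boundary lengths simply add and each stays a separate island — area = 321.75 mm². Overall, the cross-section has 2 separate islands. Net area = 321.75 mm².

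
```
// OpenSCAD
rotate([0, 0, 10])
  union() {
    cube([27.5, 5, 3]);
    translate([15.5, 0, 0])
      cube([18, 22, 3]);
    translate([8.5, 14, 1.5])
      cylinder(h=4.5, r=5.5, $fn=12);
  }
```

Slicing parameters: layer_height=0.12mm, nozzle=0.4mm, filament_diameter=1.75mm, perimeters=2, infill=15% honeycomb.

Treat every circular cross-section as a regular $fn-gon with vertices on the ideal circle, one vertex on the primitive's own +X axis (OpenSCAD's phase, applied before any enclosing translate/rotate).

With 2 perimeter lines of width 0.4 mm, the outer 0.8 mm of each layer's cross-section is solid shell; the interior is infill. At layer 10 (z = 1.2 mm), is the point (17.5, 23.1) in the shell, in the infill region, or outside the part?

infill

At z = 1.2 mm: the cube is present — its section is the full 27.5×5 rectangle; the cube at (15.5, 0) is present — its section is the full 18×22 rectangle; the cylinder at (8.5, 14) is absent (z outside [1.5, 6]); Taking the union: the regions partially overlap (shared area 60.00 mm²), so overlapping operands fuse into one piece — 1 connected region; (whole slice rotated 10° about Z — lengths, areas and connectivity unchanged). Overall, the cross-section is a single solid region. Undo the 10° rotation: the query point maps to (21.245, 19.710) in the un-rotated model frame. The nearest boundary edge runs (15.50, 22.00)→(33.50, 22.00); distance from the point to it = 2.29 mm. The point is inside the cross-section and 2.29 mm from the nearest boundary — more than the 0.8 mm shell width (2 × 0.4), so it's in the infill interior.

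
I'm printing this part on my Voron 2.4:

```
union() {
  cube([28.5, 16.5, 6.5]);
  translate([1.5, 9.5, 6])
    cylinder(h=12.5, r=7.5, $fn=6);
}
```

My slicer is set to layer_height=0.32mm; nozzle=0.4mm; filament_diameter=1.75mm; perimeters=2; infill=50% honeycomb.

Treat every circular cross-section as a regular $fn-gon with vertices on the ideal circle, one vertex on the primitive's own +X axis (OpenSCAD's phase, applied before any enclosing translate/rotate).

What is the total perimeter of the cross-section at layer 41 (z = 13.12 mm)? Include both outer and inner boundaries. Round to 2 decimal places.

At z = 13.12 mm: the cube is not intersected at this z (z outside [0, 6.5]); the r=7.5 cylinder at (1.5, 9.5) contributes a regular 6-gon of circumradius 7.5 (perimeter = 2·6·7.500·sin(180°/6) = 45.00 mm); Combining (union): only the r=7.5 cylinder at (1.5, 9.5) is present, so the union is just that shape — boundary = 45.00 mm. Overall, the cross-section is a single solid region. Total boundary length (outer) = 45.00 mm.

45.00 mm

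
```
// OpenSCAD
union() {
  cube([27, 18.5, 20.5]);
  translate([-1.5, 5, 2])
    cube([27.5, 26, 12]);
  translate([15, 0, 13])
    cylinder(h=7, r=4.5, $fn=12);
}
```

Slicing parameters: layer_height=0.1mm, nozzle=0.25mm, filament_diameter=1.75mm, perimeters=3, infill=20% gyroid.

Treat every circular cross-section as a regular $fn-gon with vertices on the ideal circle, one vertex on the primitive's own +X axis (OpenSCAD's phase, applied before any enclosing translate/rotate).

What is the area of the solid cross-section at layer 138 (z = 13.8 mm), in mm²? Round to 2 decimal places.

At z = 13.8 mm: the cube is present — its section is the full 27×18.5 rectangle (area 499.50 mm²); the cube at (-1.5, 5) (footprint 27.5×26) is included at this height (area 715.00 mm²); the r=4.5 cylinder at (15, 0) contributes a regular 12-gon of circumradius 4.5 (area = (12/2)·4.500²·sin(360°/12) = 60.75 mm²); Merging all regions: the regions partially overlap — summed areas 1275.25 mm² minus the doubly-counted overlap 381.38 mm² gives 893.87 mm² — area = 893.87 mm². Overall, the cross-section is a single solid region. Net area = 893.87 mm².

893.87 mm²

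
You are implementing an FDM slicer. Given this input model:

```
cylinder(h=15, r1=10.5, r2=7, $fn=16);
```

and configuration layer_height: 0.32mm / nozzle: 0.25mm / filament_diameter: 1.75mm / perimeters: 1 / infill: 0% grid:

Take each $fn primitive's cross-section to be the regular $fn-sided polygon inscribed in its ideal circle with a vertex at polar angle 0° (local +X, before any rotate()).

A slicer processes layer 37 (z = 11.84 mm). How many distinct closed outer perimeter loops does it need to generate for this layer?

1

At z = 11.84 mm: the cone (r1=10.5→r2=7) has section circumradius 7.737 here — a regular 16-gon. The result has 1 disconnected region.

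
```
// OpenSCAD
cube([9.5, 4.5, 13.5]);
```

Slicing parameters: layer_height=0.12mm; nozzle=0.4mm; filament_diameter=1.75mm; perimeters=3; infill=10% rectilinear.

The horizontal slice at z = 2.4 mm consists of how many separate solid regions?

At z = 2.4 mm: the cube (footprint 9.5×4.5) is included at this height. The result has 1 disconnected region.

1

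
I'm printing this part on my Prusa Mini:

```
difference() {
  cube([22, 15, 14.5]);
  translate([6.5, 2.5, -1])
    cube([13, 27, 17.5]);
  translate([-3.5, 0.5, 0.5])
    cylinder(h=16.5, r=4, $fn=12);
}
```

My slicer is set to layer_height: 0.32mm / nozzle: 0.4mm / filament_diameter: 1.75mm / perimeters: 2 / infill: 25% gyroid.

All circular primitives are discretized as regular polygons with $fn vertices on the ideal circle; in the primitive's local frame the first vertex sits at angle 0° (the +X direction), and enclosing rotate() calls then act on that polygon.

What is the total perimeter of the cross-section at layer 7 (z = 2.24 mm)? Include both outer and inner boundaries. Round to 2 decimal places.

At z = 2.24 mm: the cube is present — its section is the full 22×15 rectangle (perimeter 74.00 mm); the 13×27 cube at (6.5, 2.5) contributes its full rectangle (perimeter 80.00 mm); the r=4 cylinder at (-3.5, 0.5) gives a regular 12-gon of circumradius 4 (constant along its height) (perimeter = 2·12·4.000·sin(180°/12) = 24.85 mm); Taking the first minus the rest: starting from the 22×15 cube, the 13×27 cube at (6.5, 2.5) partially overlaps it — only the 162.50 mm² overlap (of its 351.00 mm²) is removed, clipping the outline; the r=4 cylinder at (-3.5, 0.5) partially overlaps it — only the 0.68 mm² overlap (of its 48.00 mm²) is removed, clipping the outline — boundary = 98.72 mm. Overall, the cross-section is a single solid region. Total boundary length (outer) = 98.72 mm.

98.72 mm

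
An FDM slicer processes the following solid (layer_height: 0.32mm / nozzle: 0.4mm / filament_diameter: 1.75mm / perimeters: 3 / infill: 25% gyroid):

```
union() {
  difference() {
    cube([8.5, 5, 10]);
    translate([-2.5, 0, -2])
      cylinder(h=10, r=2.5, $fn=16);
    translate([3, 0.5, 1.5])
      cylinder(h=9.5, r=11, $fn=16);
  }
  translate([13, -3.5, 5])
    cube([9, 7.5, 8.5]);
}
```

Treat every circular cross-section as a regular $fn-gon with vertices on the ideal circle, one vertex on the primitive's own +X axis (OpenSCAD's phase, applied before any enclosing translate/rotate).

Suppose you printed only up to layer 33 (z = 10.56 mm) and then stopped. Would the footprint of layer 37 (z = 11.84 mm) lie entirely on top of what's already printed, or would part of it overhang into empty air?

entirely on top

Compare the two slices. At z = 10.56: the cube does not reach this height (z outside [0, 10]); the cylinder at (-2.5, 0) is absent (z outside [-2, 8]); the r=11 cylinder at (3, 0.5) gives a regular 16-gon of circumradius 11 (constant along its height) (area = (16/2)·11.000²·sin(360°/16) = 370.44 mm²); Subtracting the remaining from the first: the first operand is absent here, so nothing remains; the cube at (13, -3.5) (footprint 9×7.5) is included at this height (area 67.50 mm²); Merging all regions: only the 9×7.5 cube at (13, -3.5) is present, so the union is just that shape — area = 67.50 mm². At z = 11.84: the cube does not reach this height (z outside [0, 10]); the cylinder at (-2.5, 0) is not intersected at this z (z outside [-2, 8]); the cylinder at (3, 0.5) is absent (z outside [1.5, 11]); Subtracting the remaining from the first: the first operand is absent here, so nothing remains; the 9×7.5 cube at (13, -3.5) contributes its full rectangle (area 67.50 mm²); Taking the union: only the 9×7.5 cube at (13, -3.5) is present, so the union is just that shape — area = 67.50 mm². Checking containment: the cross-section at z = 11.84 is a subset of the cross-section at z = 10.56.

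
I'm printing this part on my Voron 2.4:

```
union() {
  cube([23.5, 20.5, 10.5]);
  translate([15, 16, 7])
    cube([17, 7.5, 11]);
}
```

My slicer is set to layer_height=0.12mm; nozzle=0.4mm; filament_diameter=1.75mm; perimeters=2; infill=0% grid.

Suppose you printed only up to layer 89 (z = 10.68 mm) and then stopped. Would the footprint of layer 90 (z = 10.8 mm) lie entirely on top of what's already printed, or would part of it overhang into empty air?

Compare the two slices. At z = 10.68: the cube does not reach this height (z outside [0, 10.5]); the cube at (15, 16) is present — its section is the full 17×7.5 rectangle (area 127.50 mm²); Combining (union): only the 17×7.5 cube at (15, 16) is present, so the union is just that shape — area = 127.50 mm². At z = 10.8: the cube is not intersected at this z (z outside [0, 10.5]); the cube at (15, 16) (footprint 17×7.5) is included at this height (area 127.50 mm²); Merging all regions: only the 17×7.5 cube at (15, 16) is present, so the union is just that shape — area = 127.50 mm². Checking containment: the cross-section at z = 10.8 is a subset of the cross-section at z = 10.68.

entirely on top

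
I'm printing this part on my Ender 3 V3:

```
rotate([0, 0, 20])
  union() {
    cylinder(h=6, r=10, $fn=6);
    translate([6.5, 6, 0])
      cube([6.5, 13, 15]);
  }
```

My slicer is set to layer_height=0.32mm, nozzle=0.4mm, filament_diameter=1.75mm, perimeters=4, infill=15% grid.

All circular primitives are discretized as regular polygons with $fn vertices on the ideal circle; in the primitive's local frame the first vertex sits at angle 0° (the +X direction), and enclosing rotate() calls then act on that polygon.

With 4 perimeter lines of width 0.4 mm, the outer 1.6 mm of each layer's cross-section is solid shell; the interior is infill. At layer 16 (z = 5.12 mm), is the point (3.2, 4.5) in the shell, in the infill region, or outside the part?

infill

At z = 5.12 mm: the cylinder: section is a regular 6-gon, circumradius r=10; the cube at (6.5, 6) is present — its section is the full 6.5×13 rectangle; Taking the union: the regions partially overlap (shared area 0.00 mm²), so overlapping operands fuse into one piece — 1 connected region; (rotated 20° about Z; rotation is an isometry so areas/perimeters/island counts are preserved). Overall, the cross-section is a single solid region. Undo the 20° rotation: the query point maps to (4.546, 3.134) in the un-rotated model frame. The nearest boundary edge runs (6.54, 6.00)→(10.00, 0.00); distance from the point to it = 3.16 mm. The point is inside the cross-section and 3.16 mm from the nearest boundary — more than the 1.6 mm shell width (4 × 0.4), so it's in the infill interior.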